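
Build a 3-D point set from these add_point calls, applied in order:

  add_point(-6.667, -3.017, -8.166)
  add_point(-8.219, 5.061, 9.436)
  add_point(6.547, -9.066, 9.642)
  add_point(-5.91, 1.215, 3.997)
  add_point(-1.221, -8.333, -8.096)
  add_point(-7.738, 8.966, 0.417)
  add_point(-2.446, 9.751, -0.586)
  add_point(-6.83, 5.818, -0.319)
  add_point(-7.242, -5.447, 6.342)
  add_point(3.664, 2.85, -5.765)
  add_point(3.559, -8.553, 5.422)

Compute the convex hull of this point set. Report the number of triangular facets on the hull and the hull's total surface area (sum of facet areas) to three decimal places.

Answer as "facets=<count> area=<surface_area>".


8 of the 11 inputs are extreme points: [0, 1, 2, 4, 5, 6, 8, 9].

Facet areas (half cross-product norm):
  f1: (p6, p2, p1) → 127.2481
  f2: (p9, p6, p2) → 103.5998
  f3: (p9, p0, p6) → 63.8709
  f4: (p8, p2, p1) → 77.7695
  f5: (p8, p0, p1) → 80.3343
  f6: (p5, p6, p1) → 25.7575
  f7: (p5, p0, p1) → 71.0240
  f8: (p5, p0, p6) → 40.1471
  f9: (p4, p8, p2) → 114.1069
  f10: (p4, p8, p0) → 55.7593
  f11: (p4, p9, p2) → 115.0092
  f12: (p4, p9, p0) → 44.3643
Σ area = 918.991

Check V−E+F: 8 − 18 + 12 = 2.

facets=12 area=918.991


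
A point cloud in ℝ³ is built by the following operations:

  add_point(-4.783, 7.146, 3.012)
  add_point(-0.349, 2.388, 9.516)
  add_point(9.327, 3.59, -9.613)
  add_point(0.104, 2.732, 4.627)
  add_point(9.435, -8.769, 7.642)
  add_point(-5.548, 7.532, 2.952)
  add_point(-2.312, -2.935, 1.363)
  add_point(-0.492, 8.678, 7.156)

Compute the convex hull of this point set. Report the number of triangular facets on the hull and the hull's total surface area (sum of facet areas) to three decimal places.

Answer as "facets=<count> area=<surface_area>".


Hull vertices (6/8): indices [1, 2, 4, 5, 6, 7].

Facet areas (half cross-product norm):
  f1: (p7, p2, p5) → 65.6962
  f2: (p7, p2, p4) → 180.9457
  f3: (p6, p2, p5) → 95.4074
  f4: (p6, p2, p4) → 124.7373
  f5: (p1, p7, p4) → 37.3902
  f6: (p1, p6, p4) → 68.9126
  f7: (p1, p7, p5) → 22.3596
  f8: (p1, p6, p5) → 45.2977
Σ area = 640.747

Euler: V−E+F = 6−12+8 = 2.

facets=8 area=640.747


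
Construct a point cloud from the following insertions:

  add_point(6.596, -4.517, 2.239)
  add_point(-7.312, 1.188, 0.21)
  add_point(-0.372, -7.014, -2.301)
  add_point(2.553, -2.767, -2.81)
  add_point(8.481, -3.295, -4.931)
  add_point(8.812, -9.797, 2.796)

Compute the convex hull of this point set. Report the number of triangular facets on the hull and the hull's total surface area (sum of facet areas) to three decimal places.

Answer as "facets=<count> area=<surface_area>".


facets=6 area=253.674

Extreme-point indices: [0, 1, 2, 4, 5] — 5 of 6 on the boundary.

Triangle areas on the boundary:
  f1: (p0, p5, p1) → 30.6717
  f2: (p0, p4, p1) → 56.9388
  f3: (p0, p4, p5) → 21.3854
  f4: (p2, p5, p1) → 47.2569
  f5: (p2, p4, p1) → 51.6192
  f6: (p2, p4, p5) → 45.8024
Σ area = 253.674

Euler characteristic 5−9+6 = 2 ✓


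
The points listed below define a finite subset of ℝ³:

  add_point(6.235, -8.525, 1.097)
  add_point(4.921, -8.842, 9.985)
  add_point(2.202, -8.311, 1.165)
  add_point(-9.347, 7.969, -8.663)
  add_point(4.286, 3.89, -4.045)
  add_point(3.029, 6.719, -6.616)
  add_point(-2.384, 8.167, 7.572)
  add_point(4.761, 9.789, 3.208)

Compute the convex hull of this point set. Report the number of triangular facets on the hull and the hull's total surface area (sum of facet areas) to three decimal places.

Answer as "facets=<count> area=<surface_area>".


facets=12 area=788.279

Extreme-point indices: [0, 1, 2, 3, 4, 5, 6, 7] — 8 of 8 on the boundary.

Triangle areas on the boundary:
  f1: (p1, p7, p0) → 82.7986
  f2: (p6, p7, p3) → 74.6090
  f3: (p6, p1, p3) → 159.1002
  f4: (p6, p1, p7) → 79.2881
  f5: (p5, p0, p3) → 103.0333
  f6: (p5, p7, p3) → 63.0278
  f7: (p2, p0, p3) → 37.5388
  f8: (p2, p1, p3) → 81.0040
  f9: (p2, p1, p0) → 17.9208
  f10: (p4, p7, p0) → 61.0948
  f11: (p4, p5, p0) → 10.0716
  f12: (p4, p5, p7) → 18.7915
Σ area = 788.279

Euler: V−E+F = 8−18+12 = 2.


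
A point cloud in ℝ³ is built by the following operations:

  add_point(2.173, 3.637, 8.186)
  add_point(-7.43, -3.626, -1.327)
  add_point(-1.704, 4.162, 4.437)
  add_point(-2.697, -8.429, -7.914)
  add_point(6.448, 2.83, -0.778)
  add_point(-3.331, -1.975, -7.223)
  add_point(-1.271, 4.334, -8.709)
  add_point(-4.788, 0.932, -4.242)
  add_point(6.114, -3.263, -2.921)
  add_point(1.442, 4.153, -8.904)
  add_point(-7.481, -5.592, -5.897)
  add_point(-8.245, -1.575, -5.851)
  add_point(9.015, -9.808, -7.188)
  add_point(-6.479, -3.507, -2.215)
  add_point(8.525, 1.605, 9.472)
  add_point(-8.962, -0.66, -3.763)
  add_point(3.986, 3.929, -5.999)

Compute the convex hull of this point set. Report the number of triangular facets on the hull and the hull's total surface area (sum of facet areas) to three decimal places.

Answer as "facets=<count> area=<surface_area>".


facets=22 area=815.337

Points on the hull: [0, 1, 2, 3, 4, 6, 9, 10, 11, 12, 14, 15, 16] (13 of 17).

Facet areas (half cross-product norm):
  f1: (p1, p14, p12) → 164.9984
  f2: (p1, p2, p15) → 23.2547
  f3: (p4, p14, p12) → 72.4232
  f4: (p3, p1, p12) → 47.7607
  f5: (p3, p9, p12) → 76.9795
  f6: (p16, p9, p12) → 27.6975
  f7: (p16, p4, p12) → 41.7889
  f8: (p16, p2, p9) → 21.5947
  f9: (p16, p4, p14) → 7.6053
  f10: (p10, p3, p1) → 12.7935
  f11: (p10, p3, p11) → 9.4339
  f12: (p10, p1, p15) → 9.9221
  f13: (p10, p11, p15) → 4.3830
  f14: (p6, p3, p9) → 17.5169
  f15: (p6, p3, p11) → 43.3176
  f16: (p6, p11, p15) → 11.1007
  f17: (p6, p2, p15) → 59.1475
  f18: (p6, p2, p9) → 17.8333
  f19: (p0, p16, p14) → 48.4359
  f20: (p0, p16, p2) → 31.0764
  f21: (p0, p1, p14) → 43.1366
  f22: (p0, p1, p2) → 23.1375
Σ area = 815.337

Euler: V−E+F = 13−33+22 = 2.


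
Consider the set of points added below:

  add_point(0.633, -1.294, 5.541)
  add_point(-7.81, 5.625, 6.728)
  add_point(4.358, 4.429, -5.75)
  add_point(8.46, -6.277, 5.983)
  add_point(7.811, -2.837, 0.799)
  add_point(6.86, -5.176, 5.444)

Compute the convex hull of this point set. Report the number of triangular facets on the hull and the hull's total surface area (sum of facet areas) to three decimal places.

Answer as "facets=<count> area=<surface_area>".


facets=8 area=301.932

Hull vertices (6/6): indices [0, 1, 2, 3, 4, 5].

Triangle areas on the boundary:
  f1: (p2, p3, p1) → 137.0455
  f2: (p0, p3, p1) → 9.9513
  f3: (p0, p2, p1) → 72.3960
  f4: (p4, p2, p3) → 10.8028
  f5: (p4, p0, p2) → 45.2654
  f6: (p5, p0, p3) → 2.0966
  f7: (p5, p4, p3) → 5.0226
  f8: (p5, p4, p0) → 19.3519
Σ area = 301.932

Check V−E+F: 6 − 12 + 8 = 2.


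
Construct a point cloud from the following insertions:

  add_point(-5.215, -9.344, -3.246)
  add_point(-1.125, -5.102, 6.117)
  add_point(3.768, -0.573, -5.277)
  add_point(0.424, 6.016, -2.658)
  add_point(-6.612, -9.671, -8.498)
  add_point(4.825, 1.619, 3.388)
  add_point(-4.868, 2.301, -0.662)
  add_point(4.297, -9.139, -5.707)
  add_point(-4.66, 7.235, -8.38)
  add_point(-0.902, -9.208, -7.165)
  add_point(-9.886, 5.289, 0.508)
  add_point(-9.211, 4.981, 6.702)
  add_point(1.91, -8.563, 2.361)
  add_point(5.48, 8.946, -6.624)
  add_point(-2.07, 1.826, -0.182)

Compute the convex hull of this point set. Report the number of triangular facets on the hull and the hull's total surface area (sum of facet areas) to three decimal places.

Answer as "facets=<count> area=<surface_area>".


facets=18 area=939.116

Extreme-point indices: [0, 1, 4, 5, 7, 8, 9, 10, 11, 12, 13] — 11 of 15 on the boundary.

Per-facet area ½‖(b−a)×(c−a)‖:
  f1: (p11, p4, p10) → 49.7127
  f2: (p8, p4, p10) → 86.7743
  f3: (p8, p4, p13) → 85.3340
  f4: (p8, p11, p10) → 19.7960
  f5: (p8, p11, p13) → 82.1723
  f6: (p5, p11, p13) → 91.5620
  f7: (p5, p7, p13) → 87.3696
  f8: (p5, p7, p12) → 44.7244
  f9: (p0, p11, p4) → 41.3908
  f10: (p0, p7, p4) → 26.7514
  f11: (p0, p7, p12) → 35.5928
  f12: (p9, p4, p13) → 51.8273
  f13: (p9, p7, p13) → 48.9027
  f14: (p9, p7, p4) → 1.2588
  f15: (p1, p0, p11) → 71.1627
  f16: (p1, p0, p12) → 27.0117
  f17: (p1, p5, p11) → 60.0167
  f18: (p1, p5, p12) → 27.7554
Σ area = 939.116

Check V−E+F: 11 − 27 + 18 = 2.


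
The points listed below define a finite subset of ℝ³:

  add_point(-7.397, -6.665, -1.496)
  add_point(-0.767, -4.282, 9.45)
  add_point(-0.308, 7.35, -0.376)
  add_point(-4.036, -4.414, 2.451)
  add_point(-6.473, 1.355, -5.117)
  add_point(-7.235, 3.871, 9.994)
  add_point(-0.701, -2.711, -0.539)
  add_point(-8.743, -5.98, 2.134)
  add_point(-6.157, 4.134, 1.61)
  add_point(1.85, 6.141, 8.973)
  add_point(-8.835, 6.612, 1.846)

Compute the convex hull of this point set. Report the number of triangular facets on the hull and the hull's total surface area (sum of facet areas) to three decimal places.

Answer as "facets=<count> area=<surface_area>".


Hull vertices (9/11): indices [0, 1, 2, 4, 5, 6, 7, 9, 10].

Triangle areas on the boundary:
  f1: (p2, p9, p10) → 42.7259
  f2: (p5, p9, p10) → 41.1848
  f3: (p4, p2, p10) → 36.6782
  f4: (p6, p2, p9) → 48.4452
  f5: (p6, p4, p0) → 30.0835
  f6: (p6, p4, p2) → 37.8952
  f7: (p1, p5, p9) → 44.6406
  f8: (p1, p6, p9) → 53.3338
  f9: (p1, p6, p0) → 39.5868
  f10: (p7, p1, p0) → 19.7916
  f11: (p7, p1, p5) → 54.5316
  f12: (p7, p5, p10) → 51.8681
  f13: (p7, p4, p10) → 46.9389
  f14: (p7, p4, p0) → 16.8153
Σ area = 564.520

Euler characteristic 9−21+14 = 2 ✓

facets=14 area=564.520


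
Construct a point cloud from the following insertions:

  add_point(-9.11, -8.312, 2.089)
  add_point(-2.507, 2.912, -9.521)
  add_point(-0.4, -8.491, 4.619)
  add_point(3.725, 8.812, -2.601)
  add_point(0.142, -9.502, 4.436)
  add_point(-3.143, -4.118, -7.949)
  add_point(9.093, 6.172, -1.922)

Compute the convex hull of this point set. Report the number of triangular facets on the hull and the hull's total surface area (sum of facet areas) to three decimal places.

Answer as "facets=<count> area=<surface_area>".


facets=10 area=545.322

7 of the 7 inputs are extreme points: [0, 1, 2, 3, 4, 5, 6].

Per-facet area ½‖(b−a)×(c−a)‖:
  f1: (p5, p4, p0) → 58.1680
  f2: (p5, p1, p0) → 37.5654
  f3: (p5, p4, p6) → 114.9544
  f4: (p5, p1, p6) → 50.6852
  f5: (p3, p1, p0) → 95.2112
  f6: (p3, p1, p6) → 31.2068
  f7: (p2, p4, p6) → 9.9688
  f8: (p2, p3, p6) → 56.0117
  f9: (p2, p4, p0) → 4.7788
  f10: (p2, p3, p0) → 86.7719
Σ area = 545.322

Euler: V−E+F = 7−15+10 = 2.


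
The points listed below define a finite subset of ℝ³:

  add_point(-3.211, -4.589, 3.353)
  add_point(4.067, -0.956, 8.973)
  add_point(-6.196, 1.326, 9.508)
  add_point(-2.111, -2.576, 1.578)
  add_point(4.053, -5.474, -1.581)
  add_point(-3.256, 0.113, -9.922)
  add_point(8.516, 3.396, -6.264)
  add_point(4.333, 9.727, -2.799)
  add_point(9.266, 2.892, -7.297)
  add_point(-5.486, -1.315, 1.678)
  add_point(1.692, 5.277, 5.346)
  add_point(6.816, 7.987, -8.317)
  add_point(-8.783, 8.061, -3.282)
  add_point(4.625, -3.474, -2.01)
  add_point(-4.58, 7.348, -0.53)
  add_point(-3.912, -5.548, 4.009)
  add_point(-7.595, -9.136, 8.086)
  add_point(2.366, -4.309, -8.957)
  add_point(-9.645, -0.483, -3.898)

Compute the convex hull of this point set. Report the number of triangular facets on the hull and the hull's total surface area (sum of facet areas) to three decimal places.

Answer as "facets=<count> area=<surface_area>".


Hull vertices (13/19): indices [1, 2, 4, 5, 7, 8, 10, 11, 12, 14, 16, 17, 18].

Per-facet area ½‖(b−a)×(c−a)‖:
  f1: (p12, p16, p18) → 55.4749
  f2: (p12, p2, p16) → 74.3185
  f3: (p17, p16, p18) → 101.3380
  f4: (p1, p2, p16) → 55.8241
  f5: (p5, p12, p18) → 37.7303
  f6: (p5, p17, p18) → 28.6383
  f7: (p4, p17, p16) → 52.6491
  f8: (p4, p1, p16) → 78.5607
  f9: (p4, p17, p8) → 37.9172
  f10: (p4, p1, p8) → 64.4366
  f11: (p7, p1, p8) → 75.3702
  f12: (p14, p12, p2) → 27.2210
  f13: (p14, p7, p12) → 19.0538
  f14: (p10, p1, p2) → 35.5130
  f15: (p10, p7, p1) → 26.2976
  f16: (p10, p14, p2) → 42.2884
  f17: (p10, p14, p7) → 37.5381
  f18: (p11, p7, p8) → 17.4740
  f19: (p11, p17, p8) → 27.5961
  f20: (p11, p5, p17) → 45.0082
  f21: (p11, p5, p12) → 75.1170
  f22: (p11, p7, p12) → 39.4004
Σ area = 1054.766

Euler: V−E+F = 13−33+22 = 2.

facets=22 area=1054.766


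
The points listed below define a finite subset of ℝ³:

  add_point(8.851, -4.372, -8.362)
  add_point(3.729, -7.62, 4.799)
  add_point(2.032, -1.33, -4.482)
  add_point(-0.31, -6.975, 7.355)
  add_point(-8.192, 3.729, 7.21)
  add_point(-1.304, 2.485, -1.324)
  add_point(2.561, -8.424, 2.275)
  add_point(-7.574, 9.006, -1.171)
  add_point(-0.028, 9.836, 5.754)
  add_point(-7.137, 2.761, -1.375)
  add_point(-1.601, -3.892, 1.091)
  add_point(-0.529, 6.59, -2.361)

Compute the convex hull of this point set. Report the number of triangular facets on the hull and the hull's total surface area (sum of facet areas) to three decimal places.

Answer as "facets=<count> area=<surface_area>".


facets=16 area=705.463

Points on the hull: [0, 1, 3, 4, 6, 7, 8, 9, 10, 11] (10 of 12).

Triangle areas on the boundary:
  f1: (p3, p8, p4) → 68.4522
  f2: (p7, p8, p4) → 44.7118
  f3: (p1, p8, p0) → 128.9620
  f4: (p1, p3, p8) → 40.6332
  f5: (p11, p8, p0) → 55.6317
  f6: (p11, p7, p0) → 31.4150
  f7: (p11, p7, p8) → 32.2667
  f8: (p9, p3, p4) → 57.1910
  f9: (p9, p7, p4) → 26.9433
  f10: (p9, p7, p0) → 52.7622
  f11: (p6, p9, p0) → 98.4669
  f12: (p6, p1, p0) → 16.9828
  f13: (p6, p1, p3) → 6.8901
  f14: (p10, p9, p3) → 23.5830
  f15: (p10, p6, p3) → 17.7695
  f16: (p10, p6, p9) → 2.8018
Σ area = 705.463

Check V−E+F: 10 − 24 + 16 = 2.


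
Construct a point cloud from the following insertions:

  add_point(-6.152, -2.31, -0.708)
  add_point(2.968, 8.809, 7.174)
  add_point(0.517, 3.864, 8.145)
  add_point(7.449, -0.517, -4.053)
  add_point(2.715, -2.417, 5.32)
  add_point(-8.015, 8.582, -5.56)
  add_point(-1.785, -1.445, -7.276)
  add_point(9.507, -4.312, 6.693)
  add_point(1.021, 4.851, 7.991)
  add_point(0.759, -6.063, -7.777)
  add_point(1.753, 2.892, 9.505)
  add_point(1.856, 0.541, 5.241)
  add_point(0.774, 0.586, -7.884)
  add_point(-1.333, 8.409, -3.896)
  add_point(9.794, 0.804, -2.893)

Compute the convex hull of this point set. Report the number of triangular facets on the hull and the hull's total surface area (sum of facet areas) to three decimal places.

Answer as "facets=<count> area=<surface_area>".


facets=22 area=790.823

13 of the 15 inputs are extreme points: [0, 1, 2, 4, 5, 6, 7, 8, 9, 10, 12, 13, 14].

Per-facet area ½‖(b−a)×(c−a)‖:
  f1: (p7, p9, p14) → 66.9913
  f2: (p12, p9, p14) → 34.2796
  f3: (p1, p7, p14) → 73.7263
  f4: (p1, p7, p10) → 32.8531
  f5: (p0, p9, p5) → 63.0627
  f6: (p0, p7, p9) → 86.5587
  f7: (p13, p12, p5) → 30.7883
  f8: (p13, p12, p14) → 46.5368
  f9: (p13, p1, p5) → 33.4750
  f10: (p13, p1, p14) → 75.2733
  f11: (p6, p9, p5) → 2.2694
  f12: (p6, p12, p5) → 19.7484
  f13: (p6, p12, p9) → 8.7059
  f14: (p2, p0, p5) → 76.3284
  f15: (p2, p0, p10) → 11.0877
  f16: (p4, p7, p10) → 23.9192
  f17: (p4, p0, p10) → 35.7087
  f18: (p4, p0, p7) → 17.4154
  f19: (p8, p1, p10) → 4.3848
  f20: (p8, p2, p10) → 1.1306
  f21: (p8, p1, p5) → 37.2513
  f22: (p8, p2, p5) → 9.3281
Σ area = 790.823

Check V−E+F: 13 − 33 + 22 = 2.


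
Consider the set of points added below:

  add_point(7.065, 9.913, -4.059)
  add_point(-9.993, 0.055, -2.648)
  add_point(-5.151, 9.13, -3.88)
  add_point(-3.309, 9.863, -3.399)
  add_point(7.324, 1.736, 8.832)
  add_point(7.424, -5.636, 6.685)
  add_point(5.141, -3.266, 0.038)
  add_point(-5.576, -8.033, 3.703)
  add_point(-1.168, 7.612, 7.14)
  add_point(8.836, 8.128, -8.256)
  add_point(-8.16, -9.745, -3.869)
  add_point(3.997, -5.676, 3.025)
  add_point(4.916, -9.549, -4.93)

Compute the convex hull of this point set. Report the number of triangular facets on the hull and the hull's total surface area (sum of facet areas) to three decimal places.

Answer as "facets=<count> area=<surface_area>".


11 of the 13 inputs are extreme points: [0, 1, 2, 3, 4, 5, 7, 8, 9, 10, 12].

Facet areas (half cross-product norm):
  f1: (p12, p10, p9) → 117.2048
  f2: (p2, p10, p1) → 34.1192
  f3: (p2, p10, p9) → 139.9044
  f4: (p7, p10, p1) → 39.6889
  f5: (p7, p12, p10) → 52.0656
  f6: (p8, p2, p1) → 61.0687
  f7: (p8, p7, p1) → 82.6251
  f8: (p8, p7, p4) → 83.4480
  f9: (p5, p7, p4) → 50.7685
  f10: (p5, p7, p12) → 75.6152
  f11: (p5, p4, p9) → 70.1005
  f12: (p5, p12, p9) → 113.3713
  f13: (p0, p4, p9) → 31.8403
  f14: (p0, p8, p4) → 71.2984
  f15: (p3, p8, p2) → 10.5852
  f16: (p3, p0, p8) → 56.6030
  f17: (p3, p2, p9) → 9.6500
  f18: (p3, p0, p9) → 23.1484
Σ area = 1123.106

Check V−E+F: 11 − 27 + 18 = 2.

facets=18 area=1123.106


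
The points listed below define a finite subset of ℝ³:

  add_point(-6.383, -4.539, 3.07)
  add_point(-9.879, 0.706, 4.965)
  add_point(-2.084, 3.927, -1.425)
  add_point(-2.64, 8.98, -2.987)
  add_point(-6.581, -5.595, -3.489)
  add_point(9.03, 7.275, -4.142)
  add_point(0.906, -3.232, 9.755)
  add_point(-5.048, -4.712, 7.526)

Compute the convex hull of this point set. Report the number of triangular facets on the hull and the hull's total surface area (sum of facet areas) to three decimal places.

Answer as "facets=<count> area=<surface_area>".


Extreme-point indices: [0, 1, 3, 4, 5, 6, 7] — 7 of 8 on the boundary.

Triangle areas on the boundary:
  f1: (p4, p6, p5) → 139.5620
  f2: (p7, p6, p1) → 21.3593
  f3: (p7, p4, p6) → 31.9337
  f4: (p3, p6, p1) → 84.3171
  f5: (p3, p6, p5) → 103.9875
  f6: (p3, p4, p1) → 72.3715
  f7: (p3, p4, p5) → 88.9176
  f8: (p0, p4, p1) → 20.0956
  f9: (p0, p7, p1) → 15.2520
  f10: (p0, p7, p4) → 4.9546
Σ area = 582.751

Euler: V−E+F = 7−15+10 = 2.

facets=10 area=582.751


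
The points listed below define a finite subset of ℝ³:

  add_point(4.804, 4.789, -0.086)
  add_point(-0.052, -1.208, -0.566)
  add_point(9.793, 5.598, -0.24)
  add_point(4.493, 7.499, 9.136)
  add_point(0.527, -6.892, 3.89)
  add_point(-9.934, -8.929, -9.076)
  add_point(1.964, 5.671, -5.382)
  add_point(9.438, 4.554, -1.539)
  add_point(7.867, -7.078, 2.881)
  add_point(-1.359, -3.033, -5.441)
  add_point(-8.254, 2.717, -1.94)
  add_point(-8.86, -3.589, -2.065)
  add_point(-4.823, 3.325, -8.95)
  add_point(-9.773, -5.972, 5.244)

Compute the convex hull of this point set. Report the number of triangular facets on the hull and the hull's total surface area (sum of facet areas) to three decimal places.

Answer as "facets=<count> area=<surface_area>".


Hull vertices (10/14): indices [2, 3, 4, 5, 6, 7, 8, 10, 12, 13].

Triangle areas on the boundary:
  f1: (p8, p3, p2) → 71.7496
  f2: (p7, p8, p5) → 134.9676
  f3: (p7, p8, p2) → 10.1030
  f4: (p7, p12, p5) → 97.3449
  f5: (p6, p7, p2) → 6.4557
  f6: (p6, p7, p12) → 14.1434
  f7: (p6, p3, p2) → 51.1161
  f8: (p6, p12, p3) → 46.9368
  f9: (p4, p8, p3) → 57.6724
  f10: (p4, p13, p3) → 81.8688
  f11: (p4, p8, p5) → 53.5340
  f12: (p4, p13, p5) → 75.5649
  f13: (p10, p12, p3) → 66.9246
  f14: (p10, p13, p3) → 99.3933
  f15: (p10, p12, p5) → 50.5542
  f16: (p10, p13, p5) → 73.7462
Σ area = 992.075

Euler characteristic 10−24+16 = 2 ✓

facets=16 area=992.075


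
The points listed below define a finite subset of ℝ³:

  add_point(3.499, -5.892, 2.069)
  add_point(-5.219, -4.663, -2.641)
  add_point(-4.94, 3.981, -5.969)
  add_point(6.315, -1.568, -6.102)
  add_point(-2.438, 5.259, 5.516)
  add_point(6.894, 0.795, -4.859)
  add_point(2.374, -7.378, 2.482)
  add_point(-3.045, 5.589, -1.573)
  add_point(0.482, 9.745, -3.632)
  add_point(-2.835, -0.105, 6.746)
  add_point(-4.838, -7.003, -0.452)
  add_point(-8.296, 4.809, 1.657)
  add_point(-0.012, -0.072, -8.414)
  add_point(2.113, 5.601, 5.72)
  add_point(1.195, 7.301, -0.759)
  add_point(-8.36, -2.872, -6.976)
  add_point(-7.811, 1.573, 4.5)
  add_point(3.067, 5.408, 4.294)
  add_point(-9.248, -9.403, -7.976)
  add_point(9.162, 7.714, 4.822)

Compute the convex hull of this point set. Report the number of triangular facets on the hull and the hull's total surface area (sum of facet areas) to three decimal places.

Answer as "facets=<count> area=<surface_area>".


Extreme-point indices: [0, 2, 3, 4, 5, 6, 8, 9, 10, 11, 12, 13, 15, 16, 18, 19] — 16 of 20 on the boundary.

Area of each hull facet:
  f1: (p12, p3, p18) → 39.7722
  f2: (p5, p8, p19) → 60.1998
  f3: (p5, p3, p19) → 7.3040
  f4: (p5, p12, p8) → 40.1930
  f5: (p5, p12, p3) → 9.3057
  f6: (p6, p9, p19) → 71.2603
  f7: (p6, p3, p18) → 85.9167
  f8: (p2, p11, p8) → 34.4731
  f9: (p2, p12, p8) → 28.1659
  f10: (p16, p11, p18) → 36.1477
  f11: (p0, p3, p19) → 67.5615
  f12: (p0, p6, p19) → 6.5447
  f13: (p0, p6, p3) → 6.5610
  f14: (p10, p6, p18) → 23.2623
  f15: (p10, p6, p9) → 36.0402
  f16: (p10, p16, p18) → 41.0680
  f17: (p10, p16, p9) → 28.1123
  f18: (p15, p12, p18) → 27.1517
  f19: (p15, p2, p12) → 25.5297
  f20: (p15, p11, p18) → 24.8525
  f21: (p15, p2, p11) → 32.3260
  f22: (p4, p16, p11) → 13.9260
  f23: (p4, p8, p19) → 57.4940
  f24: (p4, p11, p8) → 36.3623
  f25: (p4, p16, p9) → 14.9772
  f26: (p13, p9, p19) → 15.0213
  f27: (p13, p4, p19) → 4.5549
  f28: (p13, p4, p9) → 12.4886
Σ area = 886.573

Euler characteristic 16−42+28 = 2 ✓

facets=28 area=886.573


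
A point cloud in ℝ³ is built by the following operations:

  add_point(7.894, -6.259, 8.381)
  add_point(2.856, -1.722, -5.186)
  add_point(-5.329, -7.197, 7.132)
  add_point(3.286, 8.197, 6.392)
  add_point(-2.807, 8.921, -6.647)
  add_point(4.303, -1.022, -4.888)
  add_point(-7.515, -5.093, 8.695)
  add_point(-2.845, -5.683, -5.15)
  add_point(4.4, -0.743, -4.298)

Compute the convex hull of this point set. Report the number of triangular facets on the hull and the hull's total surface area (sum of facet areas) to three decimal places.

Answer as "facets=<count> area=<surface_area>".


facets=14 area=754.831

Points on the hull: [0, 1, 2, 3, 4, 5, 6, 7, 8] (9 of 9).

Facet areas (half cross-product norm):
  f1: (p2, p0, p6) → 18.9811
  f2: (p3, p0, p6) → 109.9216
  f3: (p3, p4, p6) → 123.8165
  f4: (p7, p4, p6) → 107.1633
  f5: (p7, p2, p6) → 18.6814
  f6: (p7, p2, p0) → 83.4947
  f7: (p5, p7, p0) → 62.7486
  f8: (p1, p7, p4) → 41.8592
  f9: (p1, p5, p4) → 9.9091
  f10: (p1, p5, p7) → 1.3739
  f11: (p8, p3, p4) → 78.5463
  f12: (p8, p5, p4) → 4.0404
  f13: (p8, p3, p0) → 90.7912
  f14: (p8, p5, p0) → 3.5036
Σ area = 754.831

Euler: V−E+F = 9−21+14 = 2.


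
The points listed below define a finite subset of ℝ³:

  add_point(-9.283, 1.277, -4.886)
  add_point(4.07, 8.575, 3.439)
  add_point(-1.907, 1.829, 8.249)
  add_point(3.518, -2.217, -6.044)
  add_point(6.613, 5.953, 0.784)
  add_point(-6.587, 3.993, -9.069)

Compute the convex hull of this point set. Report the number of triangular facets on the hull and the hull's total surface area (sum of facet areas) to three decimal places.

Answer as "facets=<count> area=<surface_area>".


facets=8 area=446.452

6 of the 6 inputs are extreme points: [0, 1, 2, 3, 4, 5].

Area of each hull facet:
  f1: (p2, p3, p0) → 92.6593
  f2: (p2, p3, p4) → 66.6799
  f3: (p5, p3, p0) → 34.6792
  f4: (p5, p3, p4) → 67.8594
  f5: (p1, p2, p4) → 22.4858
  f6: (p1, p5, p4) → 37.4354
  f7: (p1, p2, p0) → 76.6167
  f8: (p1, p5, p0) → 48.0359
Σ area = 446.452

Euler: V−E+F = 6−12+8 = 2.


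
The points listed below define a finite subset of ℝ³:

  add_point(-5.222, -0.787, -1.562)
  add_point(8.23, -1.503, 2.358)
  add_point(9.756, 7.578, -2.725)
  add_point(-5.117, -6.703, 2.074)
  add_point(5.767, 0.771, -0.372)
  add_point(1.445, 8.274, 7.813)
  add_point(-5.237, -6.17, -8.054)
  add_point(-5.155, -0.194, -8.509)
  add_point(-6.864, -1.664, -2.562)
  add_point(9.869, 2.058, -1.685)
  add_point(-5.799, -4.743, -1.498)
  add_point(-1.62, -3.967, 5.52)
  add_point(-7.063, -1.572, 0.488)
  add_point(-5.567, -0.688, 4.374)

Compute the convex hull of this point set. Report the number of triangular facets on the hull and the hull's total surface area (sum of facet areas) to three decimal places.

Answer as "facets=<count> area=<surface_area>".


facets=18 area=697.418

Points on the hull: [1, 2, 3, 5, 6, 7, 8, 9, 11, 12, 13] (11 of 14).

Facet areas (half cross-product norm):
  f1: (p7, p5, p12) → 67.0478
  f2: (p2, p7, p5) → 115.9672
  f3: (p13, p5, p12) → 19.6908
  f4: (p13, p11, p5) → 31.2308
  f5: (p1, p11, p5) → 62.8156
  f6: (p1, p2, p9) → 10.4934
  f7: (p1, p2, p5) → 64.0104
  f8: (p3, p13, p12) → 11.9443
  f9: (p3, p13, p11) → 14.1082
  f10: (p3, p1, p11) → 25.7634
  f11: (p6, p3, p1) → 72.6524
  f12: (p6, p1, p9) → 49.6704
  f13: (p6, p2, p9) → 48.0745
  f14: (p6, p2, p7) → 48.2998
  f15: (p6, p3, p12) → 27.3613
  f16: (p8, p7, p12) → 3.2304
  f17: (p8, p6, p12) → 6.9061
  f18: (p8, p6, p7) → 18.1514
Σ area = 697.418

Euler: V−E+F = 11−27+18 = 2.


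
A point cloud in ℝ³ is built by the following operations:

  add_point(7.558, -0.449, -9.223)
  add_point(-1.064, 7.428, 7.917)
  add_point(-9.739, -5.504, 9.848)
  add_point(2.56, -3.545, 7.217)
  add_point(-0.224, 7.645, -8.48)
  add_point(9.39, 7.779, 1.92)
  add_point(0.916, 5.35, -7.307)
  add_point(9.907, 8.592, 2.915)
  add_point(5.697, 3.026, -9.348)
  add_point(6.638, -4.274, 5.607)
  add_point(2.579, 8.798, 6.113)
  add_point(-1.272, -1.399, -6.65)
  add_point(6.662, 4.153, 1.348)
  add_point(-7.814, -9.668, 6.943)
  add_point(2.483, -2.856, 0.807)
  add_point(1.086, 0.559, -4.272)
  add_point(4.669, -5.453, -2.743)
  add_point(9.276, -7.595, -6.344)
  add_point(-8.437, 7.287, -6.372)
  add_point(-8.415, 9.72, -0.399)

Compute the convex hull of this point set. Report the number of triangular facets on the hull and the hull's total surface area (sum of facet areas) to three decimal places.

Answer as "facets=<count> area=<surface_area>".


facets=24 area=1258.724

Extreme-point indices: [0, 1, 2, 3, 4, 7, 8, 9, 10, 11, 13, 17, 18, 19] — 14 of 20 on the boundary.

Per-facet area ½‖(b−a)×(c−a)‖:
  f1: (p1, p19, p2) → 88.4585
  f2: (p9, p17, p7) → 85.8785
  f3: (p9, p1, p7) → 75.4757
  f4: (p0, p8, p7) → 27.3734
  f5: (p0, p17, p7) → 59.0751
  f6: (p10, p19, p7) → 41.5556
  f7: (p10, p1, p7) → 5.9471
  f8: (p10, p1, p19) → 23.9226
  f9: (p3, p1, p2) → 72.6213
  f10: (p3, p9, p2) → 9.9435
  f11: (p3, p9, p1) → 22.7823
  f12: (p18, p0, p8) → 21.6096
  f13: (p18, p19, p2) → 58.0925
  f14: (p4, p19, p7) → 89.1358
  f15: (p4, p18, p19) → 26.7528
  f16: (p4, p8, p7) → 53.0249
  f17: (p4, p18, p8) → 20.8210
  f18: (p13, p18, p2) → 56.1634
  f19: (p13, p9, p2) → 41.7822
  f20: (p13, p9, p17) → 96.4947
  f21: (p11, p13, p17) → 105.0365
  f22: (p11, p13, p18) → 96.3009
  f23: (p11, p0, p17) → 36.4885
  f24: (p11, p18, p0) → 43.9877
Σ area = 1258.724

Check V−E+F: 14 − 36 + 24 = 2.


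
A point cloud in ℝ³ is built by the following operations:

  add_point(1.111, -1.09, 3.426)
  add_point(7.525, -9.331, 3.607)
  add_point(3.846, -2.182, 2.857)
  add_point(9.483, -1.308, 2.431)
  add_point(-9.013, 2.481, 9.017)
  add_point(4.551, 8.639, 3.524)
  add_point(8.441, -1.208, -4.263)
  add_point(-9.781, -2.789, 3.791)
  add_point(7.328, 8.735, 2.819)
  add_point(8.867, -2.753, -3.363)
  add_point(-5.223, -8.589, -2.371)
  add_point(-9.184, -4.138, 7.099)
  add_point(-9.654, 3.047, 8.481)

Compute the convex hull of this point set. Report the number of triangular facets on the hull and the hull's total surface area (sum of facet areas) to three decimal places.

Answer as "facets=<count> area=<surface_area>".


Extreme-point indices: [1, 3, 4, 5, 6, 7, 8, 9, 10, 11, 12] — 11 of 13 on the boundary.

Triangle areas on the boundary:
  f1: (p6, p8, p3) → 34.8202
  f2: (p9, p6, p3) → 5.2732
  f3: (p9, p10, p6) → 13.9091
  f4: (p1, p8, p3) → 19.9464
  f5: (p1, p4, p8) → 157.7491
  f6: (p1, p9, p3) → 24.8590
  f7: (p1, p9, p10) → 66.6168
  f8: (p5, p4, p8) → 8.6101
  f9: (p5, p12, p4) → 7.9312
  f10: (p5, p12, p7) → 59.8332
  f11: (p5, p10, p7) → 88.1025
  f12: (p5, p6, p8) → 17.2045
  f13: (p5, p10, p6) → 102.7810
  f14: (p11, p1, p4) → 58.4542
  f15: (p11, p12, p7) → 13.0004
  f16: (p11, p12, p4) → 3.2247
  f17: (p11, p10, p7) → 16.6974
  f18: (p11, p1, p10) → 78.8639
Σ area = 777.877

Euler characteristic 11−27+18 = 2 ✓

facets=18 area=777.877


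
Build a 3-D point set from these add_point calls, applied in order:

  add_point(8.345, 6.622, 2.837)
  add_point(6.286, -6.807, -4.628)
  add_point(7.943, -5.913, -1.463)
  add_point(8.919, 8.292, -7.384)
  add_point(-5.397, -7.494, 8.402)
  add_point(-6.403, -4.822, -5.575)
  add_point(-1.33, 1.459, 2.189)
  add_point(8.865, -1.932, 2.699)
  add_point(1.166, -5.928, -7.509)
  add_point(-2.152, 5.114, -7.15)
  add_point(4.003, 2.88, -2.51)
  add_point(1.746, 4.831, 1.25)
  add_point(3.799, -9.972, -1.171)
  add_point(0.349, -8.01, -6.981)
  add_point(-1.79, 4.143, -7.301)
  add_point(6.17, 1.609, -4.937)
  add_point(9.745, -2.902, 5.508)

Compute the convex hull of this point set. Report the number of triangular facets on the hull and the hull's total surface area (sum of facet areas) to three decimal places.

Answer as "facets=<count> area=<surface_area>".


facets=24 area=888.263

Hull vertices (14/17): indices [0, 1, 2, 3, 4, 5, 6, 8, 9, 11, 12, 13, 14, 16].

Per-facet area ½‖(b−a)×(c−a)‖:
  f1: (p9, p4, p5) → 74.6865
  f2: (p2, p3, p16) → 60.1518
  f3: (p2, p1, p3) → 28.3082
  f4: (p12, p2, p1) → 9.5641
  f5: (p12, p4, p16) → 75.7941
  f6: (p12, p2, p16) → 20.8746
  f7: (p14, p9, p5) → 4.1489
  f8: (p14, p9, p3) → 6.0133
  f9: (p0, p9, p3) → 59.3330
  f10: (p0, p3, p16) → 47.2742
  f11: (p0, p4, p16) → 78.9092
  f12: (p13, p12, p1) → 16.4317
  f13: (p13, p4, p5) → 54.1517
  f14: (p13, p12, p4) → 46.5445
  f15: (p11, p0, p4) → 47.8838
  f16: (p11, p0, p9) → 26.1891
  f17: (p8, p1, p3) → 46.0914
  f18: (p8, p13, p1) → 6.8129
  f19: (p8, p14, p3) → 60.0716
  f20: (p8, p14, p5) → 37.7839
  f21: (p8, p13, p5) → 8.7282
  f22: (p6, p9, p4) → 38.9224
  f23: (p6, p11, p4) → 12.0658
  f24: (p6, p11, p9) → 21.5284
Σ area = 888.263

Euler: V−E+F = 14−36+24 = 2.


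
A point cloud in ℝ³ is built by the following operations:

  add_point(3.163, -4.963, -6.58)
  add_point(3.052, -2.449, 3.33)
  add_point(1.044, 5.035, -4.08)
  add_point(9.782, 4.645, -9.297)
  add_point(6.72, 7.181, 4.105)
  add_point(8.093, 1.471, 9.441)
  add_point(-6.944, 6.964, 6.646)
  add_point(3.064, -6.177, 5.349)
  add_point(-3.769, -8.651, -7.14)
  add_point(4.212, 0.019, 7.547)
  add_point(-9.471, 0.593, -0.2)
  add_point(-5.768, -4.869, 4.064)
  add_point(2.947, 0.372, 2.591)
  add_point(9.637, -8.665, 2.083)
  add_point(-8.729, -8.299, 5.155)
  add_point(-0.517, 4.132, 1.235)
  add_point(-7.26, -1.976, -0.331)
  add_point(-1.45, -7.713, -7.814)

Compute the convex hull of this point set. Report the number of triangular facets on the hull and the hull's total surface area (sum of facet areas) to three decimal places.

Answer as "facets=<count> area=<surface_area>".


facets=20 area=1130.278

Extreme-point indices: [0, 2, 3, 4, 5, 6, 7, 8, 10, 13, 14, 17] — 12 of 18 on the boundary.

Per-facet area ½‖(b−a)×(c−a)‖:
  f1: (p5, p13, p3) → 107.5253
  f2: (p8, p3, p10) → 122.1750
  f3: (p14, p8, p10) → 62.3772
  f4: (p14, p8, p13) → 105.3260
  f5: (p14, p6, p10) → 49.5845
  f6: (p14, p6, p5) → 122.6388
  f7: (p17, p8, p3) → 9.9201
  f8: (p17, p8, p13) → 17.0237
  f9: (p2, p3, p10) → 26.8803
  f10: (p2, p6, p10) → 56.6542
  f11: (p2, p6, p3) → 27.0768
  f12: (p4, p5, p3) → 48.7680
  f13: (p4, p6, p3) → 89.5550
  f14: (p4, p6, p5) → 55.1115
  f15: (p7, p5, p13) → 38.8502
  f16: (p7, p14, p13) → 29.5755
  f17: (p7, p14, p5) → 46.3977
  f18: (p0, p13, p3) → 67.9837
  f19: (p0, p17, p3) → 19.2636
  f20: (p0, p17, p13) → 27.5910
Σ area = 1130.278

Euler: V−E+F = 12−30+20 = 2.


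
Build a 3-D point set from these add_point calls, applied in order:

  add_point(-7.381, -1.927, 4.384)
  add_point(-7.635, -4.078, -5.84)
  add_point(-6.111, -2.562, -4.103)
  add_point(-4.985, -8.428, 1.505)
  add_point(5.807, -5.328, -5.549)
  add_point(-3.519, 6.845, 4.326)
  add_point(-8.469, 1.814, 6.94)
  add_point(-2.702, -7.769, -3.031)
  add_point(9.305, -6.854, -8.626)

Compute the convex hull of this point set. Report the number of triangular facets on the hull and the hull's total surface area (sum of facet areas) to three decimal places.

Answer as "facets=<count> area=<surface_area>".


Points on the hull: [0, 1, 3, 4, 5, 6, 7, 8] (8 of 9).

Per-facet area ½‖(b−a)×(c−a)‖:
  f1: (p1, p5, p6) → 52.9046
  f2: (p1, p5, p8) → 134.4806
  f3: (p4, p3, p6) → 77.1700
  f4: (p4, p3, p8) → 17.5427
  f5: (p4, p5, p6) → 68.4278
  f6: (p4, p5, p8) → 18.2966
  f7: (p0, p3, p6) → 3.4170
  f8: (p0, p1, p6) → 17.4785
  f9: (p0, p1, p3) → 32.8468
  f10: (p7, p3, p8) → 21.0489
  f11: (p7, p1, p8) → 40.2260
  f12: (p7, p1, p3) → 17.2258
Σ area = 501.065

Euler: V−E+F = 8−18+12 = 2.

facets=12 area=501.065


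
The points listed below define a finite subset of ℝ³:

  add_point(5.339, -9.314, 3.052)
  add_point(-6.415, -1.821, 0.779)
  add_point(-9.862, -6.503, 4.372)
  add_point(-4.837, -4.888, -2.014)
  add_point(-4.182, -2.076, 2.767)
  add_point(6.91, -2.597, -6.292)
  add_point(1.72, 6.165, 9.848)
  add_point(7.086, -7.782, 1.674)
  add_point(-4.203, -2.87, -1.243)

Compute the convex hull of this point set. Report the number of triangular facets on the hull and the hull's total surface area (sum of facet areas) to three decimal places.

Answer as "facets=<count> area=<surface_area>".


facets=12 area=546.049

Extreme-point indices: [0, 1, 2, 3, 5, 6, 7, 8] — 8 of 9 on the boundary.

Facet areas (half cross-product norm):
  f1: (p5, p6, p7) → 80.8596
  f2: (p1, p6, p2) → 46.9935
  f3: (p1, p5, p6) → 108.3576
  f4: (p0, p6, p2) → 122.8721
  f5: (p0, p6, p7) → 23.0043
  f6: (p0, p5, p7) → 8.8471
  f7: (p8, p1, p5) → 8.8358
  f8: (p3, p0, p2) → 50.1960
  f9: (p3, p0, p5) → 63.9189
  f10: (p3, p8, p5) → 13.6185
  f11: (p3, p1, p2) → 15.1565
  f12: (p3, p8, p1) → 3.3887
Σ area = 546.049

Check V−E+F: 8 − 18 + 12 = 2.


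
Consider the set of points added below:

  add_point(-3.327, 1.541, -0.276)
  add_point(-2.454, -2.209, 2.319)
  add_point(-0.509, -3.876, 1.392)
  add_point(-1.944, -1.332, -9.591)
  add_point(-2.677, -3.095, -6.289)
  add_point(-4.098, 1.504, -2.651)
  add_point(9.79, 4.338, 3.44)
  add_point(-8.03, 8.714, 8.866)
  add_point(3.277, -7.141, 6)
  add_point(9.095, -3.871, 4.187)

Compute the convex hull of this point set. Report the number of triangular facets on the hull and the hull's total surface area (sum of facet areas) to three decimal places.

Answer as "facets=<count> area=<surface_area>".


facets=10 area=629.822

Hull vertices (7/10): indices [1, 3, 4, 6, 7, 8, 9].

Facet areas (half cross-product norm):
  f1: (p3, p6, p7) → 166.9259
  f2: (p4, p3, p7) → 34.2363
  f3: (p4, p3, p8) → 16.3713
  f4: (p9, p6, p7) → 78.5415
  f5: (p9, p8, p7) → 67.3886
  f6: (p9, p3, p6) → 72.8343
  f7: (p9, p3, p8) → 59.7052
  f8: (p1, p8, p7) → 49.6416
  f9: (p1, p4, p7) → 50.7053
  f10: (p1, p4, p8) → 33.4720
Σ area = 629.822

Euler: V−E+F = 7−15+10 = 2.


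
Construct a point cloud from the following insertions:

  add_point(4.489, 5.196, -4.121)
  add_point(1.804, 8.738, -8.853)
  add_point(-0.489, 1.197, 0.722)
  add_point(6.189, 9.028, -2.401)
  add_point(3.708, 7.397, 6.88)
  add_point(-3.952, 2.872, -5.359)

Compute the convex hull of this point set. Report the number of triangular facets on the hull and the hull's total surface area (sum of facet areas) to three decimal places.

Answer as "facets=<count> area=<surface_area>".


Extreme-point indices: [0, 1, 2, 3, 4, 5] — 6 of 6 on the boundary.

Triangle areas on the boundary:
  f1: (p4, p2, p5) → 27.9978
  f2: (p0, p2, p5) → 27.2391
  f3: (p0, p4, p3) → 21.9056
  f4: (p0, p4, p2) → 38.0268
  f5: (p1, p0, p5) → 26.8491
  f6: (p1, p0, p3) → 14.7023
  f7: (p1, p4, p5) → 66.1086
  f8: (p1, p4, p3) → 29.2891
Σ area = 252.118

Check V−E+F: 6 − 12 + 8 = 2.

facets=8 area=252.118


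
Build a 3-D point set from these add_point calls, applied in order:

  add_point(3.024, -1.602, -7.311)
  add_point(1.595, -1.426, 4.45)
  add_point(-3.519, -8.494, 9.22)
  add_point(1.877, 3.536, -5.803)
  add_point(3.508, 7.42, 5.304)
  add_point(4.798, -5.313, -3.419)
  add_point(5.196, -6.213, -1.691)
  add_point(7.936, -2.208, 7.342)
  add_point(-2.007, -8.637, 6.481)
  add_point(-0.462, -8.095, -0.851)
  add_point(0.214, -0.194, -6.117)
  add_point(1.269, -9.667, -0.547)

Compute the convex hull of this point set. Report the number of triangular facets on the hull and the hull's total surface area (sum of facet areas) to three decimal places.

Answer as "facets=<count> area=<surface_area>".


facets=16 area=547.053

Extreme-point indices: [0, 2, 3, 4, 5, 6, 7, 9, 10, 11] — 10 of 12 on the boundary.

Triangle areas on the boundary:
  f1: (p4, p7, p2) → 70.9017
  f2: (p11, p7, p2) → 64.2770
  f3: (p10, p4, p2) → 115.5865
  f4: (p6, p11, p7) → 26.5051
  f5: (p3, p10, p4) → 22.0197
  f6: (p3, p10, p0) → 6.8692
  f7: (p3, p4, p7) → 63.9860
  f8: (p3, p0, p7) → 41.8189
  f9: (p9, p11, p0) → 11.1393
  f10: (p9, p10, p0) → 15.9349
  f11: (p9, p11, p2) → 12.3915
  f12: (p9, p10, p2) → 40.7992
  f13: (p5, p11, p0) → 14.3838
  f14: (p5, p6, p11) → 5.0231
  f15: (p5, p0, p7) → 27.6020
  f16: (p5, p6, p7) → 7.8150
Σ area = 547.053

Euler: V−E+F = 10−24+16 = 2.


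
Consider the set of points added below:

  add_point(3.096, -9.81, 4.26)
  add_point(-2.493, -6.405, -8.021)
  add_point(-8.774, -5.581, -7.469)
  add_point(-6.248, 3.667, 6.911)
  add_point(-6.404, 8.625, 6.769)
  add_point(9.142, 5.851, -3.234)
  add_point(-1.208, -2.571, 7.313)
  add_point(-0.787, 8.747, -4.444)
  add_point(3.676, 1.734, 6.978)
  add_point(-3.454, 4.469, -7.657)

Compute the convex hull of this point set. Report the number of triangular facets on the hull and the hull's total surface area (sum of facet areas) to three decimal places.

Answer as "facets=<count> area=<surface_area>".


Hull vertices (10/10): indices [0, 1, 2, 3, 4, 5, 6, 7, 8, 9].

Area of each hull facet:
  f1: (p6, p0, p2) → 73.6129
  f2: (p1, p0, p2) → 41.4161
  f3: (p1, p0, p5) → 115.1128
  f4: (p7, p4, p5) → 61.8571
  f5: (p3, p6, p2) → 66.5648
  f6: (p3, p4, p2) → 36.9822
  f7: (p3, p4, p6) → 12.0248
  f8: (p8, p4, p5) → 74.0463
  f9: (p8, p4, p6) → 38.5941
  f10: (p8, p0, p5) → 72.0740
  f11: (p8, p6, p0) → 28.8412
  f12: (p9, p1, p5) → 73.2618
  f13: (p9, p7, p5) → 29.7992
  f14: (p9, p1, p2) → 33.8855
  f15: (p9, p4, p2) → 86.2130
  f16: (p9, p7, p4) → 36.0560
Σ area = 880.342

Check V−E+F: 10 − 24 + 16 = 2.

facets=16 area=880.342


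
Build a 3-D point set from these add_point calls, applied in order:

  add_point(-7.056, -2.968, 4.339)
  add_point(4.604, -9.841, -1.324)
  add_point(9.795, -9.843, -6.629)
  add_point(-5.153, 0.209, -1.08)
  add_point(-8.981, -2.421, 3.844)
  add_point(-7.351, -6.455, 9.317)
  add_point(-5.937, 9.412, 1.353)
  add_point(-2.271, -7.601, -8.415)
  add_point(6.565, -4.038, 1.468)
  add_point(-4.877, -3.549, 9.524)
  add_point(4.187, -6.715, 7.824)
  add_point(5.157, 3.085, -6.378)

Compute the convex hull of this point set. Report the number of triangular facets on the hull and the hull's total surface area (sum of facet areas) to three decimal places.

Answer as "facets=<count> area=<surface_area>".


facets=16 area=895.911

10 of the 12 inputs are extreme points: [1, 2, 4, 5, 6, 7, 8, 9, 10, 11].

Area of each hull facet:
  f1: (p7, p6, p4) → 92.7819
  f2: (p11, p7, p2) → 73.9663
  f3: (p11, p7, p6) → 98.3253
  f4: (p5, p7, p4) → 49.0300
  f5: (p5, p6, p4) → 33.2392
  f6: (p8, p10, p6) → 66.8908
  f7: (p8, p11, p6) → 79.7968
  f8: (p8, p10, p2) → 31.3703
  f9: (p8, p11, p2) → 55.2826
  f10: (p9, p10, p6) → 72.5844
  f11: (p9, p5, p6) → 24.1531
  f12: (p9, p5, p10) → 17.4866
  f13: (p1, p7, p2) → 37.5719
  f14: (p1, p5, p7) → 82.5277
  f15: (p1, p10, p2) → 25.4339
  f16: (p1, p5, p10) → 55.4707
Σ area = 895.911

Euler: V−E+F = 10−24+16 = 2.
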